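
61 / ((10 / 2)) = 61 / 5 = 12.20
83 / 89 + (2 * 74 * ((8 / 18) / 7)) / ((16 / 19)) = 67796 / 5607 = 12.09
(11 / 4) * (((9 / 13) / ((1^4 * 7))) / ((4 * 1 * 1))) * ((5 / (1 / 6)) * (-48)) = -8910 / 91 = -97.91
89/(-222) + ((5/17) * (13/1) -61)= -217297/3774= -57.58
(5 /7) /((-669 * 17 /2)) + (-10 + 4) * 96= -576.00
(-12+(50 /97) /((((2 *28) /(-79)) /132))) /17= -73323 /11543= -6.35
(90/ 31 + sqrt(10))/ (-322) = -sqrt(10)/ 322-45/ 4991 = -0.02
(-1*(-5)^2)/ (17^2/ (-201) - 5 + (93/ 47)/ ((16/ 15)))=3778800/ 692693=5.46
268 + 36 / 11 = 2984 / 11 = 271.27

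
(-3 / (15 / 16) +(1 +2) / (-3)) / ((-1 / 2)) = 8.40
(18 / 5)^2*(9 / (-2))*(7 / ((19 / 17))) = -173502 / 475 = -365.27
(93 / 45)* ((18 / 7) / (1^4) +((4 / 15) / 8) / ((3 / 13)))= 53041 / 9450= 5.61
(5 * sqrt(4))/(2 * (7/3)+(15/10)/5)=300/149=2.01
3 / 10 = 0.30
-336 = -336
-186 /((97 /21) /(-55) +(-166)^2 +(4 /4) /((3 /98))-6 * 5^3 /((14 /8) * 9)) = -330 /48863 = -0.01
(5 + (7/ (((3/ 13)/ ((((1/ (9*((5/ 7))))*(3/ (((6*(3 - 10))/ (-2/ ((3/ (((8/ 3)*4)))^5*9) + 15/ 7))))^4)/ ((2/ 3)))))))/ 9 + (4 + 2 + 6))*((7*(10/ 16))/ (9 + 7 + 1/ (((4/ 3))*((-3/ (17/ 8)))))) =593252132856447589814324332859819053/ 430021957116441484615210530968520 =1379.59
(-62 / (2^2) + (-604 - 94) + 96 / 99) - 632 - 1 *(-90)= -82799 / 66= -1254.53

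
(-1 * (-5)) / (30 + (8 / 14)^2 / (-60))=3675 / 22046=0.17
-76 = -76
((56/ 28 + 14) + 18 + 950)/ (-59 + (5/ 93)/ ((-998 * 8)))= -17820288/ 1068493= -16.68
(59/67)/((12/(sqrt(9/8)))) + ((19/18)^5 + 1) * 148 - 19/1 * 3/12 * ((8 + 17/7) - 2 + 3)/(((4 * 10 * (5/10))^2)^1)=341.88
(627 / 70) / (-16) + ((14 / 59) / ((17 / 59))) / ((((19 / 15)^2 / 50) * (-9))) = -23447899 / 6873440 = -3.41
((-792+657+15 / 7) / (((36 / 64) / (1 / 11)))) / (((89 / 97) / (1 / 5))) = -96224 / 20559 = -4.68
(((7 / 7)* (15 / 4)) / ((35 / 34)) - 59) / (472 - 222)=-31 / 140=-0.22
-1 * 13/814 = -13/814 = -0.02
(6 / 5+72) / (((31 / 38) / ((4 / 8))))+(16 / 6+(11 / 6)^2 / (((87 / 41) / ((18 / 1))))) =76.04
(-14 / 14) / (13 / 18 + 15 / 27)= -0.78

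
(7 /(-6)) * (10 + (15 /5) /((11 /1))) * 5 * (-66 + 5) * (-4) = -482510 /33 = -14621.52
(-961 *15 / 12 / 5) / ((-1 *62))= 3.88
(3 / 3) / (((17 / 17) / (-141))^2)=19881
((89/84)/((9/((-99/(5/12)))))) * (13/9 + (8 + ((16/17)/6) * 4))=-1508639/5355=-281.73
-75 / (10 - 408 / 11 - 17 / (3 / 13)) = 99 / 133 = 0.74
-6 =-6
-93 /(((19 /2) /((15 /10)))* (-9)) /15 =31 /285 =0.11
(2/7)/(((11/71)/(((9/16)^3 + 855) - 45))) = 235612719/157696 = 1494.09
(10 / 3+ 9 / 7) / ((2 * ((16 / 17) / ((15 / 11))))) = 8245 / 2464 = 3.35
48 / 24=2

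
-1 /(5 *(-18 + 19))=-1 /5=-0.20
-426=-426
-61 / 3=-20.33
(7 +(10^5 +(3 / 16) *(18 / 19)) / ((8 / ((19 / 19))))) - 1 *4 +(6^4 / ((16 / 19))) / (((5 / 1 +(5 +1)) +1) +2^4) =106893581 / 8512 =12557.99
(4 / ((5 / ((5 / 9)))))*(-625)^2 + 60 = 1563040 / 9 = 173671.11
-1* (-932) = 932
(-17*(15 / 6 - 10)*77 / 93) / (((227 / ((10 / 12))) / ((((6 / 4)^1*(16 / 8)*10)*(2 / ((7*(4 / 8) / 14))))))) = 654500 / 7037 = 93.01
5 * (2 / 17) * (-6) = -60 / 17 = -3.53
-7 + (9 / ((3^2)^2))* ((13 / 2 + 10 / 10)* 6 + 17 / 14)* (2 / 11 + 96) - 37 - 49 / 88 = 2491081 / 5544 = 449.33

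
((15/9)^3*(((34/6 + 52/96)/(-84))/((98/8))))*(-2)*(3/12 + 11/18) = 577375/12002256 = 0.05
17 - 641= -624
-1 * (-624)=624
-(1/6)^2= -1/36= -0.03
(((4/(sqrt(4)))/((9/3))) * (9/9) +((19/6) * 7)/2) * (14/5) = 329/10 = 32.90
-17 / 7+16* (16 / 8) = 207 / 7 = 29.57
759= 759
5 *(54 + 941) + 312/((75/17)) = 126143/25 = 5045.72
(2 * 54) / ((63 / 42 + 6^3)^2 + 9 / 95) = 0.00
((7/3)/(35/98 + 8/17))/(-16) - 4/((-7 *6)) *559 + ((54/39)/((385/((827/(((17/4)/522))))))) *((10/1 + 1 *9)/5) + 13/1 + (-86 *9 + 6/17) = 456303977117/670469800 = 680.57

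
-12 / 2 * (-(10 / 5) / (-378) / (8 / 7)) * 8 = -2 / 9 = -0.22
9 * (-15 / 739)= -135 / 739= -0.18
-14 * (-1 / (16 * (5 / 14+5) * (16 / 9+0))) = 147 / 1600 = 0.09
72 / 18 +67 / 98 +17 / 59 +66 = 410359 / 5782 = 70.97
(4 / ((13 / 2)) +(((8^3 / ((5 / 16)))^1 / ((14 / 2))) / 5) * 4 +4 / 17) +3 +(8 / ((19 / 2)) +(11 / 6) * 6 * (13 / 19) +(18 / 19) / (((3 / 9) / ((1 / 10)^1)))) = 146780577 / 734825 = 199.75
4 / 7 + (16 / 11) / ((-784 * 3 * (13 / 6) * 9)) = 36034 / 63063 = 0.57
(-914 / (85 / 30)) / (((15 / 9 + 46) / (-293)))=4820436 / 2431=1982.90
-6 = -6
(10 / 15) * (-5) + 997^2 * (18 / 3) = 17892152 / 3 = 5964050.67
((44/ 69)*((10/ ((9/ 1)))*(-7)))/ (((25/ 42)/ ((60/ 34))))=-17248/ 1173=-14.70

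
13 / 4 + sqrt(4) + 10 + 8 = 93 / 4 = 23.25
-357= -357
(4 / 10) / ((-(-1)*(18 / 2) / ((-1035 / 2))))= -23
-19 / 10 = -1.90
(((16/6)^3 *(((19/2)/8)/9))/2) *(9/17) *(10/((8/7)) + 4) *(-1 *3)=-76/3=-25.33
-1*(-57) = 57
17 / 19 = 0.89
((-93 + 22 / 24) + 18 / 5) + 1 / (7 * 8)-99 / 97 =-7291327 / 81480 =-89.49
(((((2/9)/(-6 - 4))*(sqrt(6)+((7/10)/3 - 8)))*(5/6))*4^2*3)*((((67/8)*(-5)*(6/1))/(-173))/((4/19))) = 296609/6228 - 6365*sqrt(6)/1038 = 32.60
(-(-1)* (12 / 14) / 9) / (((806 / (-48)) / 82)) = -1312 / 2821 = -0.47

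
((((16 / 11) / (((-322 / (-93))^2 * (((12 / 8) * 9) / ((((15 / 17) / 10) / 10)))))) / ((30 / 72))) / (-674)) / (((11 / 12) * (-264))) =5766 / 4941384384475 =0.00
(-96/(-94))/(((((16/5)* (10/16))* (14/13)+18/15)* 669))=520/1142429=0.00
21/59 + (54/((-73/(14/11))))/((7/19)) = -104205/47377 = -2.20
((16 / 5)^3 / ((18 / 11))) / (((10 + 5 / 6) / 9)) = 135168 / 8125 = 16.64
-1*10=-10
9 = 9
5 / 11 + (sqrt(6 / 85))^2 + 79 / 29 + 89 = 2501339 / 27115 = 92.25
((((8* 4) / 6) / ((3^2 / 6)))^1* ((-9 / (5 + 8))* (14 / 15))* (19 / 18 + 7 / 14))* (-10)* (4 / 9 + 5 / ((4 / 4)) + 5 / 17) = 205.08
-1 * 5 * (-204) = 1020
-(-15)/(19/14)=210/19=11.05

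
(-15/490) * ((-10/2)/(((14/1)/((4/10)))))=3/686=0.00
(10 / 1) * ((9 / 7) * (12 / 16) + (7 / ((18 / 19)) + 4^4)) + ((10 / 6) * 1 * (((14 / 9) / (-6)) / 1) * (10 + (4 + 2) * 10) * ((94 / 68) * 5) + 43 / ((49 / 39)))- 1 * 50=2418.70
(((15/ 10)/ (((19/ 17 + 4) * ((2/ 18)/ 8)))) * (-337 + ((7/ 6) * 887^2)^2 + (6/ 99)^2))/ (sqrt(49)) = 2540056883948.13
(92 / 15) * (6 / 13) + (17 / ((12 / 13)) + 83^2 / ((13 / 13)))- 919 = 4673173 / 780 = 5991.25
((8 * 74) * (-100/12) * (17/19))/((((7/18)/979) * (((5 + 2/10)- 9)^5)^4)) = -140943374633789062500000/4999466469853612439716294933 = -0.00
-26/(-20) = 13/10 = 1.30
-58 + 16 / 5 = -274 / 5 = -54.80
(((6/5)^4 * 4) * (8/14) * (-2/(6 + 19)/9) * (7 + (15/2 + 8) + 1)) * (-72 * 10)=712.84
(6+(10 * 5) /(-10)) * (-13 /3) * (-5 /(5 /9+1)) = 195 /14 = 13.93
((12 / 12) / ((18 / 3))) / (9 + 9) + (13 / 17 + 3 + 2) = 10601 / 1836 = 5.77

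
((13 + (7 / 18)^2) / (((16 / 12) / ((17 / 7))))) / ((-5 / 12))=-57.49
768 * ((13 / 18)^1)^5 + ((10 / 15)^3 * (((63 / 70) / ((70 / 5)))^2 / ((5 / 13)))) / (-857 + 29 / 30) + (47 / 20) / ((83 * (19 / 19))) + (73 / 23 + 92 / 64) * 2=1514572098261619303 / 9456604528908600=160.16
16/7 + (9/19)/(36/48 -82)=98548/43225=2.28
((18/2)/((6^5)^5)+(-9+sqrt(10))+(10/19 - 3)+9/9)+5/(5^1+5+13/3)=-6.96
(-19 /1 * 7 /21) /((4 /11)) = -209 /12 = -17.42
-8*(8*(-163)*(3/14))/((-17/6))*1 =-93888/119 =-788.97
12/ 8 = 3/ 2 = 1.50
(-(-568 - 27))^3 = 210644875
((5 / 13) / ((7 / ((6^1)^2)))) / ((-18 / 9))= -90 / 91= -0.99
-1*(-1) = 1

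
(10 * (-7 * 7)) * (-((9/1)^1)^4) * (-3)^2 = 28934010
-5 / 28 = -0.18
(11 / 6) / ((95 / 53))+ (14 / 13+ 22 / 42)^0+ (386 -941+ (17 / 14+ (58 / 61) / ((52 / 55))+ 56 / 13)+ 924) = 1194596083 / 3164070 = 377.55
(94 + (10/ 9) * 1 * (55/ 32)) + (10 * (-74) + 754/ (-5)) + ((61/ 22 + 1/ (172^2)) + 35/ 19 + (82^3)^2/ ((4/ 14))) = 74012804475438982271/ 69559380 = 1064023349193.72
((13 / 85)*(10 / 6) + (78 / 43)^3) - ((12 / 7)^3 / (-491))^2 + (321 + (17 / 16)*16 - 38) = 35218045719837837379 / 115007659997079633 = 306.22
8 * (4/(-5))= -6.40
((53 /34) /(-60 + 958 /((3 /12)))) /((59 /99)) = 5247 /7566632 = 0.00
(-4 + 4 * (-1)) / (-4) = 2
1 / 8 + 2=2.12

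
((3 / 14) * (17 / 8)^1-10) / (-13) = 1069 / 1456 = 0.73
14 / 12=7 / 6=1.17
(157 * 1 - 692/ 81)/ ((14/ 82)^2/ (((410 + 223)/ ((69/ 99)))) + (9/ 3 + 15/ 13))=609917776325/ 17065734633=35.74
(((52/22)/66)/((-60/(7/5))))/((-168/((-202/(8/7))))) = -9191/10454400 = -0.00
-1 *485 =-485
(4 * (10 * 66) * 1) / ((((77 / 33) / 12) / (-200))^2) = 136857600000 / 49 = 2793012244.90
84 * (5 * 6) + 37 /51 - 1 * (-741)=166348 /51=3261.73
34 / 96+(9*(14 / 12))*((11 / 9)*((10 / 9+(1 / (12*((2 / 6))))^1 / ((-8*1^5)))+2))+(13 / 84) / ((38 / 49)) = 1315861 / 32832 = 40.08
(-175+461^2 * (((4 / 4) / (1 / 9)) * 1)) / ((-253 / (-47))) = 89888158 / 253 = 355289.16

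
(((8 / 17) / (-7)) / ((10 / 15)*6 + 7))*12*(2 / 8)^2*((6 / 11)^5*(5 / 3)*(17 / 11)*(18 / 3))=-0.00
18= 18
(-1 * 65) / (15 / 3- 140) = 13 / 27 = 0.48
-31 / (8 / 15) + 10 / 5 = -449 / 8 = -56.12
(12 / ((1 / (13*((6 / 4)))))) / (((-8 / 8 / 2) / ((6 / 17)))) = -2808 / 17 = -165.18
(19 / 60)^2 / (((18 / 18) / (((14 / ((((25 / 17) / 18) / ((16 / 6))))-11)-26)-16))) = 3645739 / 90000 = 40.51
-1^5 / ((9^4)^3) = -1 / 282429536481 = -0.00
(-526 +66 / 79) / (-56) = 5186 / 553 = 9.38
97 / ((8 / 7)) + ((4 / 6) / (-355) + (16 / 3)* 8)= 362213 / 2840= 127.54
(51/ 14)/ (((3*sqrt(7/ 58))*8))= 17*sqrt(406)/ 784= 0.44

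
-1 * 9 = -9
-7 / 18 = -0.39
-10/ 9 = -1.11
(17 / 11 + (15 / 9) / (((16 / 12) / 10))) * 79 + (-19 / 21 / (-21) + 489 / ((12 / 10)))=7359617 / 4851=1517.13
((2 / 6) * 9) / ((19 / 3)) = 9 / 19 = 0.47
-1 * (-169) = 169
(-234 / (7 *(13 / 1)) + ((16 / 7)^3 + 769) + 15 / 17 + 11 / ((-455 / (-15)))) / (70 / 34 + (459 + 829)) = 59097175 / 97790329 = 0.60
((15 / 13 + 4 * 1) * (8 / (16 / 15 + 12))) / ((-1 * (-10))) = 0.32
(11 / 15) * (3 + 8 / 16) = 77 / 30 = 2.57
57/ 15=19/ 5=3.80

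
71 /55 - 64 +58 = -259 /55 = -4.71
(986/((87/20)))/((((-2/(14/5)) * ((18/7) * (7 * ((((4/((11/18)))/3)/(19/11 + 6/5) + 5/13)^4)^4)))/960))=-4131374647677519848065332776821370660213922221902564177664/1724133245865871803493936375089854514052558868408203125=-2396.20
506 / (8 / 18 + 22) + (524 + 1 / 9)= 496910 / 909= 546.66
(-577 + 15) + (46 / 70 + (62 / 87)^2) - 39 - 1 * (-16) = -583.83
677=677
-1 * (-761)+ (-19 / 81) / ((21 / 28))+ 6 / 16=1479505 / 1944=761.06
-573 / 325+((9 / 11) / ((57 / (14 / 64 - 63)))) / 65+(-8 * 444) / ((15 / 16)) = -8239198039 / 2173600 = -3790.58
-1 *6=-6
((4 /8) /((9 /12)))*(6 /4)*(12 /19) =12 /19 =0.63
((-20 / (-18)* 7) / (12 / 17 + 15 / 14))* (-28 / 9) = -466480 / 34263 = -13.61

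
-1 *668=-668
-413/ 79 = -5.23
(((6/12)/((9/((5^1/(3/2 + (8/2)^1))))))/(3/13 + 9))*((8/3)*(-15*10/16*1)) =-325/2376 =-0.14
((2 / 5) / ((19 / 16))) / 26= 0.01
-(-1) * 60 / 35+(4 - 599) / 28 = -547 / 28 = -19.54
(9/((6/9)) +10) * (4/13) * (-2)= -188/13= -14.46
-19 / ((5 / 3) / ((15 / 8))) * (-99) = 16929 / 8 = 2116.12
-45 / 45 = -1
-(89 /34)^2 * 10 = -39605 /578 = -68.52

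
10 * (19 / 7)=190 / 7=27.14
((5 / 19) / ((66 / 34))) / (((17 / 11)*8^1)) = 5 / 456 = 0.01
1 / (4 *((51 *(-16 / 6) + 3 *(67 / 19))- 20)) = -19 / 11052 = -0.00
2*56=112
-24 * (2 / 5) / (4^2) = -3 / 5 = -0.60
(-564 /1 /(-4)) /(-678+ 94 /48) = -3384 /16225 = -0.21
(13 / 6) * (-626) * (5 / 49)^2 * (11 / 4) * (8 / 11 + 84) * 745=-17657934125 / 7203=-2451469.41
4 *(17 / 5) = 68 / 5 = 13.60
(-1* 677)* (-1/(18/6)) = 677/3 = 225.67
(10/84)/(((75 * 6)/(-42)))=-1/90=-0.01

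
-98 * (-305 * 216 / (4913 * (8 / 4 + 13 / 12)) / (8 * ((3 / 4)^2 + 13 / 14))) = 1084648320 / 30357427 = 35.73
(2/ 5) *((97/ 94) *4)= 388/ 235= 1.65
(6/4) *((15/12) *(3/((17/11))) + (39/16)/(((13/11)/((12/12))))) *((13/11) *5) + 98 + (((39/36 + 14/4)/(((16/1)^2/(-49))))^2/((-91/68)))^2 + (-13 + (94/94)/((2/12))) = 131.12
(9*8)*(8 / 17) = 33.88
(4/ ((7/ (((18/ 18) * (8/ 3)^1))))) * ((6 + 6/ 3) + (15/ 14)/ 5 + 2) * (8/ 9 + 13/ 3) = 107536/ 1323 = 81.28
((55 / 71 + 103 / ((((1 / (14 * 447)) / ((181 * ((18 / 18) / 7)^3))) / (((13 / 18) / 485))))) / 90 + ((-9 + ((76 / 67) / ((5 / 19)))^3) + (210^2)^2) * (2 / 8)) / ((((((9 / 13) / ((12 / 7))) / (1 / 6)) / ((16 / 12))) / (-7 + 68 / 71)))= -2476914032463776808436807702 / 1532227478068924875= -1616544584.87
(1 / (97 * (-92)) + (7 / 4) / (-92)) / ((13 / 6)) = -2049 / 232024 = -0.01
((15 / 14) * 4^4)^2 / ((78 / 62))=38092800 / 637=59800.31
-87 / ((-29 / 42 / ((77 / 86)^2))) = 101.01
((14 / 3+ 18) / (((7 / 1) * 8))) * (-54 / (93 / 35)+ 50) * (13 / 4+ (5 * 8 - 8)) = 91885 / 217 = 423.43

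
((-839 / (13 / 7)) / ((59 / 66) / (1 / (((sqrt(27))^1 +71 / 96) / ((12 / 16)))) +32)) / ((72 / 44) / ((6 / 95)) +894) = -15989549493456 / 1032592024759633 +1738810934784 * sqrt(3) / 1032592024759633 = -0.01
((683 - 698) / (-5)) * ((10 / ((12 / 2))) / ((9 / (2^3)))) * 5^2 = 1000 / 9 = 111.11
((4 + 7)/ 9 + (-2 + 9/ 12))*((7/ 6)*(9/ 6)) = -7/ 144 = -0.05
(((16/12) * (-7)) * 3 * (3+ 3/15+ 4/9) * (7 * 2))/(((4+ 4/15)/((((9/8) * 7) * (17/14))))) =-102459/32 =-3201.84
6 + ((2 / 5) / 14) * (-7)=29 / 5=5.80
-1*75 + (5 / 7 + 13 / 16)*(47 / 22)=-176763 / 2464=-71.74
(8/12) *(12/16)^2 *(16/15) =2/5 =0.40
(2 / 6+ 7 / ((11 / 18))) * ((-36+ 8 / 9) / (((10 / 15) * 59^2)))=-61462 / 344619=-0.18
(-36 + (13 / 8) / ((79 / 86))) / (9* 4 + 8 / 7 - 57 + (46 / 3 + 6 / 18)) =227157 / 27808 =8.17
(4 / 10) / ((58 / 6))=6 / 145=0.04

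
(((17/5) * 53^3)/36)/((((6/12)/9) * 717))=2530909/7170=352.99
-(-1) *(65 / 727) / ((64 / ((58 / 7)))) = 1885 / 162848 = 0.01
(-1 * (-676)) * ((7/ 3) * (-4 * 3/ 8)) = -2366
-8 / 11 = -0.73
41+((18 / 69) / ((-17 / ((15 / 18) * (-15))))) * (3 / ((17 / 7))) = 274102 / 6647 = 41.24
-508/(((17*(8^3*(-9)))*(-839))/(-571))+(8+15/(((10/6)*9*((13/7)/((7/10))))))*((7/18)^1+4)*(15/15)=36.77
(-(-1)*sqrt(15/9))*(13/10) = 13*sqrt(15)/30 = 1.68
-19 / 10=-1.90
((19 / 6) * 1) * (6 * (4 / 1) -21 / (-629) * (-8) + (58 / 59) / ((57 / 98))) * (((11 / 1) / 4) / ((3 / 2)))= 147889775 / 1001997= 147.60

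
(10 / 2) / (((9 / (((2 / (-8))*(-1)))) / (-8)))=-10 / 9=-1.11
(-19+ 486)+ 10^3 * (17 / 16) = 3059 / 2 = 1529.50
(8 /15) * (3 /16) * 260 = 26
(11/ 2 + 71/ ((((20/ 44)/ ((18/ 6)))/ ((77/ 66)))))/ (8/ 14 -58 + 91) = 19327/ 1175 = 16.45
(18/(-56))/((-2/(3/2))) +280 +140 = 47067/112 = 420.24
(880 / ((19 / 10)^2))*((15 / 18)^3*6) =846.41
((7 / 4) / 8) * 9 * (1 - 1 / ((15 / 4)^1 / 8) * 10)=-1281 / 32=-40.03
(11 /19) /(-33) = -1 /57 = -0.02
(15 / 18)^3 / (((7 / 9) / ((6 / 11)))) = 125 / 308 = 0.41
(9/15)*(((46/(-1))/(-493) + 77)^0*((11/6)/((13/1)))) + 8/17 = 1227/2210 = 0.56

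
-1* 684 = -684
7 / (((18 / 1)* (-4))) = -7 / 72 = -0.10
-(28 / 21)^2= -16 / 9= -1.78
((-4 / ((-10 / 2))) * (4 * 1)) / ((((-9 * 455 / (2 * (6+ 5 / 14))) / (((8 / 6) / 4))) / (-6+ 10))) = -5696 / 429975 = -0.01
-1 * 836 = -836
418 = 418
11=11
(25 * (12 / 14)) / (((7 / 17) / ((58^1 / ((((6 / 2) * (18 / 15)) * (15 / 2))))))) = 49300 / 441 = 111.79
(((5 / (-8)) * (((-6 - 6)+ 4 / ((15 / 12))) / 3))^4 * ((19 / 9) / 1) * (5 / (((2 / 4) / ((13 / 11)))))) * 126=11506495 / 324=35513.87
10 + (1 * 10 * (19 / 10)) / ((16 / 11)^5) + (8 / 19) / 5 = 13.00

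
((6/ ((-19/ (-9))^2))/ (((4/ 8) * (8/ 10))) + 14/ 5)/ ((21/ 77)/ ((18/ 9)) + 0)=244838/ 5415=45.21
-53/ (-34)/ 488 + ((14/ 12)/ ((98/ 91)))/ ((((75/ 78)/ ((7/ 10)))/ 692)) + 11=3464164003/ 6222000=556.76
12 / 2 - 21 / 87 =167 / 29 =5.76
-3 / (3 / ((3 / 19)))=-3 / 19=-0.16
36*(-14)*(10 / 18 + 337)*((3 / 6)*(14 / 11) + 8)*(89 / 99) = -1438432240 / 1089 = -1320874.42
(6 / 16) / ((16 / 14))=21 / 64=0.33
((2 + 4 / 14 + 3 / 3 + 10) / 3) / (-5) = -31 / 35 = -0.89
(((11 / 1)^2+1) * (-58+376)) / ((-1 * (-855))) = 45.38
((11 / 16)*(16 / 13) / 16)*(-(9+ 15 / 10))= -231 / 416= -0.56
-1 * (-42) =42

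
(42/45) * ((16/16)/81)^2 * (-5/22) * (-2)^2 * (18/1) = -56/24057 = -0.00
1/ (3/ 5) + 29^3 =73172/ 3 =24390.67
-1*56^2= -3136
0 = 0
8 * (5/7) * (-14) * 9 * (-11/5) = 1584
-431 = -431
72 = 72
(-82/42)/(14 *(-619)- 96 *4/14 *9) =41/187170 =0.00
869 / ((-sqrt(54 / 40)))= -1738 *sqrt(15) / 9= -747.92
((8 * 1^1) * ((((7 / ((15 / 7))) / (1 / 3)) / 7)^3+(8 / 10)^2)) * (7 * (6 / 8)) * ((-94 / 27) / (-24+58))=-30926 / 2125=-14.55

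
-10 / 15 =-2 / 3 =-0.67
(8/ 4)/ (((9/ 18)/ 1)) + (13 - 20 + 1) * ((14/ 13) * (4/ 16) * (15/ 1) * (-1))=367/ 13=28.23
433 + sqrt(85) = 442.22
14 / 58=7 / 29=0.24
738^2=544644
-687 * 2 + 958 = -416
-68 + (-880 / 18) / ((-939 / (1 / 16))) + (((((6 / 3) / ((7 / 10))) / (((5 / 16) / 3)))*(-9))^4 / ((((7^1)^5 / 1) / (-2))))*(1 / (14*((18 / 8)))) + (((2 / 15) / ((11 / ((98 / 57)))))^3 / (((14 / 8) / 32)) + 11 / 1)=-2072068412181662615682615569 / 147106252820841145004250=-14085.52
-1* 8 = -8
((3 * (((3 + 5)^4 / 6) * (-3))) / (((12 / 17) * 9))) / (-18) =4352 / 81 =53.73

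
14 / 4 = 7 / 2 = 3.50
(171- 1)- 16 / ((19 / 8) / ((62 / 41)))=124494 / 779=159.81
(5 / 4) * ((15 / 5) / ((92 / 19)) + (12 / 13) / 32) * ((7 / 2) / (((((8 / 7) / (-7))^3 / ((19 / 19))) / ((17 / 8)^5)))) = -9068024589937005 / 321048805376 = -28245.00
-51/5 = -10.20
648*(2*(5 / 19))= 6480 / 19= 341.05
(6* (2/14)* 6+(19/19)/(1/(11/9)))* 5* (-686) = -196490/9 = -21832.22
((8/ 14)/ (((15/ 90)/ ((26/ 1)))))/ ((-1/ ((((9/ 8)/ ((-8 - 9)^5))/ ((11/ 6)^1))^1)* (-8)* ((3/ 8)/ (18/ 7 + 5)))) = -74412/ 765302923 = -0.00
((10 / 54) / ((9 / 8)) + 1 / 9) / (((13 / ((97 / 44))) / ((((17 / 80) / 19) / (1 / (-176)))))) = -110483 / 1200420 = -0.09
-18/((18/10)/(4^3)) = -640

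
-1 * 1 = -1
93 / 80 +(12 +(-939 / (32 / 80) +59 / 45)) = -1679779 / 720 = -2333.03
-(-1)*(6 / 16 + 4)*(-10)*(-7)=1225 / 4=306.25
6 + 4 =10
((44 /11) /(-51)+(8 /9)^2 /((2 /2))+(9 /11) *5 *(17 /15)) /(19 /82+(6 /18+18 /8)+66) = 13285148 /170943993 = 0.08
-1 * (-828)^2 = -685584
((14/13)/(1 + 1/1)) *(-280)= -1960/13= -150.77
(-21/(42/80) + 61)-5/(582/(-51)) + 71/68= 148293/6596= 22.48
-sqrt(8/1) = -2*sqrt(2) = -2.83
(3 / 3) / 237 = 1 / 237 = 0.00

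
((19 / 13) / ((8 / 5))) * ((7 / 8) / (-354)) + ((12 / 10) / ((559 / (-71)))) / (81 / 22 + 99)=-1525107 / 407543680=-0.00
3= 3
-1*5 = -5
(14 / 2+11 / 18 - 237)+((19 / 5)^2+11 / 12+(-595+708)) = -90929 / 900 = -101.03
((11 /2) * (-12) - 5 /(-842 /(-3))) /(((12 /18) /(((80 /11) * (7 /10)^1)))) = -2334654 /4631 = -504.14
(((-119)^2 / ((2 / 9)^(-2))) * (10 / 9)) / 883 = 566440 / 643707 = 0.88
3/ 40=0.08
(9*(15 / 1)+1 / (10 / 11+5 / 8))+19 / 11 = 204008 / 1485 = 137.38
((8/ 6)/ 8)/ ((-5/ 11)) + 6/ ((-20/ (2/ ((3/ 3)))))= -29/ 30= -0.97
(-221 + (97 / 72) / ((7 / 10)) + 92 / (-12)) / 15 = -57139 / 3780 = -15.12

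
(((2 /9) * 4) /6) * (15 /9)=20 /81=0.25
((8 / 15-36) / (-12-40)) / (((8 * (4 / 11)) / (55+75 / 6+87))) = 150689 / 4160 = 36.22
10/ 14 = 5/ 7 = 0.71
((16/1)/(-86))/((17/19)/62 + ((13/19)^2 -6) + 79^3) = -179056/474508242501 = -0.00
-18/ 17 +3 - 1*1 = 16/ 17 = 0.94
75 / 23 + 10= 305 / 23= 13.26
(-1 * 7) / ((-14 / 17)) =17 / 2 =8.50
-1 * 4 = -4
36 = 36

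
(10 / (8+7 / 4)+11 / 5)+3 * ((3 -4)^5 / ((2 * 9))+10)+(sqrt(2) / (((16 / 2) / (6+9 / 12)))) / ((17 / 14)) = 189 * sqrt(2) / 272+12893 / 390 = 34.04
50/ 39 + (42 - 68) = -964/ 39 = -24.72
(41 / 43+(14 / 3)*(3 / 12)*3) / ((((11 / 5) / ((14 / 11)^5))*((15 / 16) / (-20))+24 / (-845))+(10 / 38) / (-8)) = -105827671505920 / 2190409418947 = -48.31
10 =10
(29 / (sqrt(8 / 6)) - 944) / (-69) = 944 / 69 - 29 * sqrt(3) / 138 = 13.32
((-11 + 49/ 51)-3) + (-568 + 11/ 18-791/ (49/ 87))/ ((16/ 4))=-4335353/ 8568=-505.99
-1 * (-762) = 762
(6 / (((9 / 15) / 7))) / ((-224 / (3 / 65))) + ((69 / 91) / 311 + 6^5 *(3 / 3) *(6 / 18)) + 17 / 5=5876166097 / 2264080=2595.39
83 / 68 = 1.22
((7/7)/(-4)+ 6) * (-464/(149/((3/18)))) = -1334/447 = -2.98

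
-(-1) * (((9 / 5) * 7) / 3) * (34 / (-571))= -714 / 2855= -0.25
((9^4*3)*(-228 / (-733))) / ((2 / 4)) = 8975448 / 733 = 12244.81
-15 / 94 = -0.16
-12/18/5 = -2/15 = -0.13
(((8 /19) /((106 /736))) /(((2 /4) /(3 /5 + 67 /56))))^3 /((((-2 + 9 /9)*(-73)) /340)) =3450216206978646016 /639212708034425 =5397.60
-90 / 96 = -15 / 16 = -0.94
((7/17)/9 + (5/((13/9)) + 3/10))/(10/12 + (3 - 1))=75727/56355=1.34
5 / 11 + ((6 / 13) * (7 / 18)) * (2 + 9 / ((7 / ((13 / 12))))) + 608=1045153 / 1716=609.06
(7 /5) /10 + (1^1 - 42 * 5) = -10443 /50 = -208.86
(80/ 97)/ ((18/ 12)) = 160/ 291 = 0.55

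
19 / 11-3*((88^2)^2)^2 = -118679393185824749 / 11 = -10789035744165886.27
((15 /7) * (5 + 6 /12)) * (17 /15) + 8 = 299 /14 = 21.36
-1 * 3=-3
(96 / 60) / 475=8 / 2375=0.00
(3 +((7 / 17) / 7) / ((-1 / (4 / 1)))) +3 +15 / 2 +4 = 587 / 34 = 17.26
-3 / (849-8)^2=-3 / 707281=-0.00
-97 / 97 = -1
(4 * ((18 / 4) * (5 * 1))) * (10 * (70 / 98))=4500 / 7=642.86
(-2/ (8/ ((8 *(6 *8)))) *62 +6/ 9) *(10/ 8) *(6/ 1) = -44635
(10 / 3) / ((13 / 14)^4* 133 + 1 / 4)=54880 / 1632093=0.03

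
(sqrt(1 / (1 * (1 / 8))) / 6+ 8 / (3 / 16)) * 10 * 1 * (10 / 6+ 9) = 320 * sqrt(2) / 9+ 40960 / 9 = 4601.39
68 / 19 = 3.58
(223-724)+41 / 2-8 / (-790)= -379587 / 790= -480.49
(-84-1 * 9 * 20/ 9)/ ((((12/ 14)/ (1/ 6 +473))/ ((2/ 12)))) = -258349/ 27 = -9568.48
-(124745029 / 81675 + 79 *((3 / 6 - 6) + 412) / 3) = -1998070133 / 163350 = -12231.83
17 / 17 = 1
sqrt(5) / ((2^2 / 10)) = 5 * sqrt(5) / 2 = 5.59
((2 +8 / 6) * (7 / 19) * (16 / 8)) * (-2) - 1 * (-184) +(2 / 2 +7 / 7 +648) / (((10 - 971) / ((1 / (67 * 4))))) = 1314506467 / 7340118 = 179.09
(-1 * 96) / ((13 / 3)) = -22.15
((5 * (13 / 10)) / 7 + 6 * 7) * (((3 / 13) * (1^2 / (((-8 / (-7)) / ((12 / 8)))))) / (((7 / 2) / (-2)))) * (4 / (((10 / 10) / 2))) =-5409 / 91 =-59.44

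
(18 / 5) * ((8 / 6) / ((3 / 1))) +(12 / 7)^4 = 122888 / 12005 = 10.24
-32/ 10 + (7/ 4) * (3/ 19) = -1111/ 380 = -2.92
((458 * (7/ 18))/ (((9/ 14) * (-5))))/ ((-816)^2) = -11221/ 134835840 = -0.00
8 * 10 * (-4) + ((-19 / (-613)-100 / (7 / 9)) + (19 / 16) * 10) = -14989851 / 34328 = -436.67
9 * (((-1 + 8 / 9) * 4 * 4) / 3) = -16 / 3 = -5.33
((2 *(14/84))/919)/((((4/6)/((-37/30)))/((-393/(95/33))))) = 159951/1746100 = 0.09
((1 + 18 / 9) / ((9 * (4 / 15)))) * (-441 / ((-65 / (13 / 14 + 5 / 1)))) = 50.28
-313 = -313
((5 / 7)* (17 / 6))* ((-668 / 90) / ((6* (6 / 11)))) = -4.59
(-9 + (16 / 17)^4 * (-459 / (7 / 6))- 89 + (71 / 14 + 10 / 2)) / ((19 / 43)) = -1173107381 / 1306858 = -897.65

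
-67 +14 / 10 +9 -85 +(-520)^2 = 1351292 / 5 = 270258.40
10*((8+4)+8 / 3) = 440 / 3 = 146.67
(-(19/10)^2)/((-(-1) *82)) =-0.04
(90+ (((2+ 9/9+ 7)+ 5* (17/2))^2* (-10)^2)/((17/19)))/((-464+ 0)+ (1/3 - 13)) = -3143043/4862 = -646.45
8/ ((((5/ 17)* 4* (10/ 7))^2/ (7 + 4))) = 155771/ 5000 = 31.15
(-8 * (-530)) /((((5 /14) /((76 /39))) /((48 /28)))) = 39660.31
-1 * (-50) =50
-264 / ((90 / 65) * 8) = -143 / 6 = -23.83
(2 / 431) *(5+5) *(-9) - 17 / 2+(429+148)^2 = 286977111 / 862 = 332920.08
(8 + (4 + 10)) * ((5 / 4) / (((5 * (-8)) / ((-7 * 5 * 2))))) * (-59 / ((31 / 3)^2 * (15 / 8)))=-13629 / 961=-14.18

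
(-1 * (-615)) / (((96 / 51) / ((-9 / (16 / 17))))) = -1599615 / 512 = -3124.25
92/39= 2.36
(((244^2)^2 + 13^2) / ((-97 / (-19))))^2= 4535507130214038607225 / 9409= 482039231609526900.54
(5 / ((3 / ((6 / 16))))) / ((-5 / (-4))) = 1 / 2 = 0.50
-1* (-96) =96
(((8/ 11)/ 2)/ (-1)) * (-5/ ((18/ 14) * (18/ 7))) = 490/ 891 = 0.55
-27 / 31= -0.87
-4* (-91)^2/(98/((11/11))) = -338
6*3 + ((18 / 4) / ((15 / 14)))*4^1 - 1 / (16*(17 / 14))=23629 / 680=34.75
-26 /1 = -26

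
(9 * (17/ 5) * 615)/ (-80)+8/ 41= -770939/ 3280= -235.04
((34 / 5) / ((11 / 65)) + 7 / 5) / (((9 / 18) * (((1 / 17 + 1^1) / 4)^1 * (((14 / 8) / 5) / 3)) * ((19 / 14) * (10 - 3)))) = 1244128 / 4389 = 283.47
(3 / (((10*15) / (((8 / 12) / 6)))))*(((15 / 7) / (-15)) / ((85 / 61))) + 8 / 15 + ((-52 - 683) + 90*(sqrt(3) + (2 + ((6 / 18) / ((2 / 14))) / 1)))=-92231011 / 267750 + 90*sqrt(3)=-188.58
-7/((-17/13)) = 91/17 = 5.35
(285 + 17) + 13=315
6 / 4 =3 / 2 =1.50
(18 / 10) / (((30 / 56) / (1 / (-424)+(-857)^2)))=261581355 / 106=2467748.63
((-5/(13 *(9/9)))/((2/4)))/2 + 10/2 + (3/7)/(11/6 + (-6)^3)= 539466/116935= 4.61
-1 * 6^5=-7776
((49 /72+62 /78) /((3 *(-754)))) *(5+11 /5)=-1381 /294060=-0.00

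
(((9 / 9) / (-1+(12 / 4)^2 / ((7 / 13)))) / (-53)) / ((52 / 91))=-49 / 23320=-0.00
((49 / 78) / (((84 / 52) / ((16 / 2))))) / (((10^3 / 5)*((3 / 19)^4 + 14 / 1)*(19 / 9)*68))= 48013 / 6203555000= 0.00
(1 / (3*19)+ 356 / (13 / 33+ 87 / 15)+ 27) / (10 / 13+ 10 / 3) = 20.60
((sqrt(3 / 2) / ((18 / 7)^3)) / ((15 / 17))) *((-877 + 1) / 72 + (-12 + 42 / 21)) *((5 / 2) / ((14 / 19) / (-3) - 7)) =2104991 *sqrt(6) / 8258112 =0.62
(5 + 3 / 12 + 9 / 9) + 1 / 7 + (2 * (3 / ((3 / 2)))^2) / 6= 649 / 84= 7.73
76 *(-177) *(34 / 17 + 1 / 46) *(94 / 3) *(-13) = 254794332 / 23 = 11078014.43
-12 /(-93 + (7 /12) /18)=2592 /20081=0.13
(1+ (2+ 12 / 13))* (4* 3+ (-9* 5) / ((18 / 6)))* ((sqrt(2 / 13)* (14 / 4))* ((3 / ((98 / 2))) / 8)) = -459* sqrt(26) / 18928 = -0.12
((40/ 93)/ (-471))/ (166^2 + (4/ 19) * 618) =-190/ 5760488727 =-0.00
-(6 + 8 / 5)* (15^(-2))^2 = -38 / 253125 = -0.00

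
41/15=2.73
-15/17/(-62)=15/1054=0.01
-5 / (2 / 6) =-15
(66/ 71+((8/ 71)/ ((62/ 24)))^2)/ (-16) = -2256231/ 38755208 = -0.06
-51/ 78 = -17/ 26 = -0.65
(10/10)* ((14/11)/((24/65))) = 455/132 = 3.45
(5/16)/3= 5/48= 0.10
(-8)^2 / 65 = 0.98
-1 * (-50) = 50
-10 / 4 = -5 / 2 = -2.50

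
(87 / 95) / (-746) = -87 / 70870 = -0.00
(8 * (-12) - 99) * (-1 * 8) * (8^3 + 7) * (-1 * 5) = -4048200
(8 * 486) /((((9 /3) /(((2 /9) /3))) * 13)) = 96 /13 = 7.38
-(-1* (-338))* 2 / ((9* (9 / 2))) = -1352 / 81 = -16.69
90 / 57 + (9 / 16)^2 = 9219 / 4864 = 1.90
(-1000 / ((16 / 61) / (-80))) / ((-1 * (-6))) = 152500 / 3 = 50833.33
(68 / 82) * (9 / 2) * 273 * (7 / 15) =97461 / 205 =475.42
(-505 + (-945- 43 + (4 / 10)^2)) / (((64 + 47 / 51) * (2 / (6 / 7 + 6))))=-45680904 / 579425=-78.84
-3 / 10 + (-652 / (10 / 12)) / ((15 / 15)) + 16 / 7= -54629 / 70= -780.41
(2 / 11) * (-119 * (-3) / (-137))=-714 / 1507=-0.47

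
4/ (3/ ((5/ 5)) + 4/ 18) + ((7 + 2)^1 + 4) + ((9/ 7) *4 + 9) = 5762/ 203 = 28.38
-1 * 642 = -642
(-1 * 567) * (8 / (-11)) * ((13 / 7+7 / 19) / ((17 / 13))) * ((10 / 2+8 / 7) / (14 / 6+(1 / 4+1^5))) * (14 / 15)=19948032 / 17765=1122.88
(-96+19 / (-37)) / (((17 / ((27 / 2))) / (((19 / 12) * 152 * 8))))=-92817432 / 629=-147563.48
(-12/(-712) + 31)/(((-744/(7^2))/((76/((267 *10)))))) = -5140051/88398360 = -0.06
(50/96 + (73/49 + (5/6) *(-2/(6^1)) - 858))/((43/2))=-6041821/151704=-39.83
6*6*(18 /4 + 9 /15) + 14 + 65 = 1313 /5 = 262.60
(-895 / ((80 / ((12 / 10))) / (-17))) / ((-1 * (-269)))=9129 / 10760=0.85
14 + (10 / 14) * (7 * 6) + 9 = 53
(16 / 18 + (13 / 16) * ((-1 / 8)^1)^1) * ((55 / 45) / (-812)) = -9977 / 8418816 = -0.00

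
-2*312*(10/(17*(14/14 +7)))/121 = -780/2057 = -0.38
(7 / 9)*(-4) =-3.11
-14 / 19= -0.74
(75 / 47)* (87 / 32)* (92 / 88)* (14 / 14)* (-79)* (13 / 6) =-51375675 / 66176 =-776.35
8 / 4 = 2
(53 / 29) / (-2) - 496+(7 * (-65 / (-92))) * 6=-467.24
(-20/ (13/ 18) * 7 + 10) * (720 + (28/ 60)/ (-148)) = -382015927/ 2886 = -132368.65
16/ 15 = 1.07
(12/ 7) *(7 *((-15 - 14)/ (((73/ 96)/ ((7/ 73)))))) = -233856/ 5329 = -43.88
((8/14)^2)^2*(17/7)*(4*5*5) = 435200/16807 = 25.89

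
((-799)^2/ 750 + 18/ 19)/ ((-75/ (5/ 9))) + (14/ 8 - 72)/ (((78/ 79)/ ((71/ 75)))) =-7369393663/ 100035000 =-73.67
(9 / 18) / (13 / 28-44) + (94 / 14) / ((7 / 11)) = 629537 / 59731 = 10.54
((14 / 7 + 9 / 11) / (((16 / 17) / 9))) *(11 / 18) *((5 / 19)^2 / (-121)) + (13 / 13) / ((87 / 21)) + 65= 2644240389 / 40535968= 65.23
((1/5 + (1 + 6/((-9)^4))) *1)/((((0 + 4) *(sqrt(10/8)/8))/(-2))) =-105056 *sqrt(5)/54675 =-4.30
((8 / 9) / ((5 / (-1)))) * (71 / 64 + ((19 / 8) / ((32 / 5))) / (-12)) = -3313 / 17280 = -0.19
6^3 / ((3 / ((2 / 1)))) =144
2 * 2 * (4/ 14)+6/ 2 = 29/ 7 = 4.14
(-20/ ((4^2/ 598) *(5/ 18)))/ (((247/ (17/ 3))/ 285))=-17595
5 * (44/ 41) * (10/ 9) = 2200/ 369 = 5.96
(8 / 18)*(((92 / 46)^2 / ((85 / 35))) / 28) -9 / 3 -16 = -2903 / 153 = -18.97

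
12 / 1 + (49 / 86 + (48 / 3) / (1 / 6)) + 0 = 9337 / 86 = 108.57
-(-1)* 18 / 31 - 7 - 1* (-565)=17316 / 31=558.58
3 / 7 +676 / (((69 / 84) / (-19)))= -2517355 / 161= -15635.75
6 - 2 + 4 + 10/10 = 9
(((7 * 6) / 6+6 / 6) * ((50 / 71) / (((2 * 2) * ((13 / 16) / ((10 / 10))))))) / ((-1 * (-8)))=200 / 923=0.22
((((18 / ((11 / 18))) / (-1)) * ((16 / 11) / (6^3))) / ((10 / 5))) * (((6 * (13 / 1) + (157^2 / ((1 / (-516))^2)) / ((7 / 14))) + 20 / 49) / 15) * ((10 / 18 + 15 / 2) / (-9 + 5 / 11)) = 18651887368666 / 227997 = 81807599.96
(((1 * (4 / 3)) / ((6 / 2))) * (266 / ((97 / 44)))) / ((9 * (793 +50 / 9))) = 46816 / 6274251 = 0.01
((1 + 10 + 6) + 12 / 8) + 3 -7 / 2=18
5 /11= 0.45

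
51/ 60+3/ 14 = 149/ 140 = 1.06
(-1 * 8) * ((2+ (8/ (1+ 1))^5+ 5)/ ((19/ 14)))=-115472/ 19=-6077.47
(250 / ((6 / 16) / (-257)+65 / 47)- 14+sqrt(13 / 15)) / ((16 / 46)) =23 *sqrt(195) / 120+256323661 / 533996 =482.69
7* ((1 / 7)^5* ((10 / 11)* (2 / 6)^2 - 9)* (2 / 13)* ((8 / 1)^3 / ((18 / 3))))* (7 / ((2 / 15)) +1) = -24132352 / 9270261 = -2.60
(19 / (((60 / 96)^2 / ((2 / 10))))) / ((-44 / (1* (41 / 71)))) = -12464 / 97625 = -0.13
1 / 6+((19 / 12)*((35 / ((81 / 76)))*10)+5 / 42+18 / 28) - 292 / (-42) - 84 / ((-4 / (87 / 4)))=6699149 / 6804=984.59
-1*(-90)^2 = -8100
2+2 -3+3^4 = 82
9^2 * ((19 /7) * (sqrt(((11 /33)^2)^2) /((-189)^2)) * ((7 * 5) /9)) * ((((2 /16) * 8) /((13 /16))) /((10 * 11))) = 0.00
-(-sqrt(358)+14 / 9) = 17.37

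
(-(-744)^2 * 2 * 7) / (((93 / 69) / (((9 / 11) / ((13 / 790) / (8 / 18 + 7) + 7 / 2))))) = -684738048960 / 509773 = -1343221.49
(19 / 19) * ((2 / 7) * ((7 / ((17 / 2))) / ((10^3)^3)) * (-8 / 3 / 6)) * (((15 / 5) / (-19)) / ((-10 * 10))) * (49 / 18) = -49 / 109012500000000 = -0.00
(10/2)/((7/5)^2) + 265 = 13110/49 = 267.55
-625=-625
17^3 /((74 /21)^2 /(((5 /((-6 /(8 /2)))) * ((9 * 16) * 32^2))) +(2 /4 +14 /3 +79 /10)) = 266235863040 /708082343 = 376.00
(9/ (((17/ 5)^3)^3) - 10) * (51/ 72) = -1185861186845/ 167418178584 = -7.08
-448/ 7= -64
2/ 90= 1/ 45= 0.02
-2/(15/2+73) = -4/161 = -0.02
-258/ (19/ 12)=-3096/ 19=-162.95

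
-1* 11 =-11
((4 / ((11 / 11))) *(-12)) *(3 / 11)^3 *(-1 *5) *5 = 24.34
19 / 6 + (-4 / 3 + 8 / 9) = 49 / 18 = 2.72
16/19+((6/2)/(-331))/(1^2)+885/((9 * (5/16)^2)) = 95067641/94335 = 1007.77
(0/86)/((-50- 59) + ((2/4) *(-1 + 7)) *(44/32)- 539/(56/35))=0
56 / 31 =1.81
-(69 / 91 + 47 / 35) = -956 / 455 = -2.10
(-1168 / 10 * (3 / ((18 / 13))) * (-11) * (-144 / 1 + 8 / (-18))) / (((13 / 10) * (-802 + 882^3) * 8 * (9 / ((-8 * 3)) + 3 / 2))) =-4175600 / 83364572169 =-0.00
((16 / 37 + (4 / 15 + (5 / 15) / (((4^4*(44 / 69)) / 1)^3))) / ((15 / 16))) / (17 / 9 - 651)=-554510403458837 / 482682138420838400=-0.00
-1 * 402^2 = -161604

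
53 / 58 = 0.91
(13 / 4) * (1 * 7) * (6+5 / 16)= 9191 / 64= 143.61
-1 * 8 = -8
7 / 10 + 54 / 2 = 277 / 10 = 27.70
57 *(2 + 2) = 228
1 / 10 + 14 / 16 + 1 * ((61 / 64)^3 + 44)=60084537 / 1310720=45.84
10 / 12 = 5 / 6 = 0.83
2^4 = 16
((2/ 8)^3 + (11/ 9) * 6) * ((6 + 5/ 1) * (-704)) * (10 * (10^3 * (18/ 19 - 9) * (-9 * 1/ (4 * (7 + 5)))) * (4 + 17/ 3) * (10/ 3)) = -526064893750/ 19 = -27687625986.84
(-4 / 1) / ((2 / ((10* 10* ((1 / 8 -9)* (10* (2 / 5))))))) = 7100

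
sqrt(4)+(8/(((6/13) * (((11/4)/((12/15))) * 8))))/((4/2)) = 382/165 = 2.32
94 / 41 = 2.29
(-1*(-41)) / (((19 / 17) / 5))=3485 / 19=183.42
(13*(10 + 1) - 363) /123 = -220 /123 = -1.79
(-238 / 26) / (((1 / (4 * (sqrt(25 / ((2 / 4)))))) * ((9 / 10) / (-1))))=287.68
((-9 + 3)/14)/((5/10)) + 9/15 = -9/35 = -0.26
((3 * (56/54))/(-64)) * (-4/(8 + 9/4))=7/369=0.02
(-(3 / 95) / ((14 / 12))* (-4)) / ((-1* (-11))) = 72 / 7315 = 0.01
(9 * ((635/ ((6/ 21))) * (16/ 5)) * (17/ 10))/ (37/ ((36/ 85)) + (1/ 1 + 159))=19586448/ 44525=439.90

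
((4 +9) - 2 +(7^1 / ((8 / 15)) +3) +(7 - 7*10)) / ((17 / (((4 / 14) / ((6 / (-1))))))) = 41 / 408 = 0.10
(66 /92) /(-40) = -33 /1840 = -0.02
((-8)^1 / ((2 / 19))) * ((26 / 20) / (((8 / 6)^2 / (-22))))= 1222.65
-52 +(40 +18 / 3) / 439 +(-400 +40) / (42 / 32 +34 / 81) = -51193086 / 197111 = -259.72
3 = 3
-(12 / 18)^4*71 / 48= -0.29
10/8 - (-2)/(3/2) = 31/12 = 2.58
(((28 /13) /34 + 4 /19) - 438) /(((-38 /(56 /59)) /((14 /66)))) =32750032 /14121237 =2.32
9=9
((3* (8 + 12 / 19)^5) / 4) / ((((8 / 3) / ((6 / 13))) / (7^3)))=68668433757504 / 32189287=2133269.80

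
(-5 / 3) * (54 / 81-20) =290 / 9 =32.22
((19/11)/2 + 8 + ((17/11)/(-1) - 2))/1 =117/22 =5.32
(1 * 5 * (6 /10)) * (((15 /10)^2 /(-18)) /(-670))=3 /5360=0.00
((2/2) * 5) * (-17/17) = -5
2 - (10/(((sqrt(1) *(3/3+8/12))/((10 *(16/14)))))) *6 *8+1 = -23019/7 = -3288.43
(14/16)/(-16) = -7/128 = -0.05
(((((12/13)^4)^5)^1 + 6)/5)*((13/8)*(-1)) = -58931771320866135877491/29238405807508922213540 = -2.02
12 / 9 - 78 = -230 / 3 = -76.67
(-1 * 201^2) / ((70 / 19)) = -767619 / 70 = -10965.99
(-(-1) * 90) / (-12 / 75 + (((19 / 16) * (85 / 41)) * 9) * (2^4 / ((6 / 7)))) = 184500 / 847547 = 0.22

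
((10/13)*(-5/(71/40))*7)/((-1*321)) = 14000/296283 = 0.05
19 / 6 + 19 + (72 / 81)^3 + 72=138319 / 1458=94.87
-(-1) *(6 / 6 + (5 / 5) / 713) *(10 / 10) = 714 / 713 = 1.00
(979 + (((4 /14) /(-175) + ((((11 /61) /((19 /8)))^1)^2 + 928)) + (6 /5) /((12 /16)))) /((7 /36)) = 113063212536228 /11518634575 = 9815.68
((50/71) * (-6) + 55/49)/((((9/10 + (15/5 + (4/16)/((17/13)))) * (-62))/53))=97262950/150017959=0.65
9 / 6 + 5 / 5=5 / 2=2.50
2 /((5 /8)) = 16 /5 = 3.20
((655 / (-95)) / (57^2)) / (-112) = 0.00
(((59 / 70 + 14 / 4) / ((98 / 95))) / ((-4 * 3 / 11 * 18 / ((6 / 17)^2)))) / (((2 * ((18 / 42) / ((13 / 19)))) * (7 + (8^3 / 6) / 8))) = -2717 / 2251599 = -0.00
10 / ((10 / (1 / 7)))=1 / 7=0.14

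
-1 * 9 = -9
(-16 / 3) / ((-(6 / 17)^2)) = 1156 / 27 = 42.81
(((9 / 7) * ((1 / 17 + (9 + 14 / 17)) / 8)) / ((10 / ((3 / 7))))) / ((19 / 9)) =729 / 22610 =0.03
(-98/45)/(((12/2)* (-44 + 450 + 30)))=-49/58860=-0.00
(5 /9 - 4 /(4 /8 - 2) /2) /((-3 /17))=-289 /27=-10.70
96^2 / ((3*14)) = 1536 / 7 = 219.43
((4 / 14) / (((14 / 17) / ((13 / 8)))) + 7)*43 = 127495 / 392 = 325.24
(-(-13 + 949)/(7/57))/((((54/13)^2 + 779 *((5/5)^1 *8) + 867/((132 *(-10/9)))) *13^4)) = -1805760/42247204181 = -0.00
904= 904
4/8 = 1/2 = 0.50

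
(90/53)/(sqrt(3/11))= 30*sqrt(33)/53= 3.25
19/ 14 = 1.36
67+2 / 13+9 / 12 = 3531 / 52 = 67.90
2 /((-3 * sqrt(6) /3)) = -sqrt(6) /3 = -0.82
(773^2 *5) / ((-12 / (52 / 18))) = -38839385 / 54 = -719247.87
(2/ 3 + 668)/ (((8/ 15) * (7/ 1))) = 5015/ 28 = 179.11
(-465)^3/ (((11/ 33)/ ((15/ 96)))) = -1508169375/ 32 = -47130292.97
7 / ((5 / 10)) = 14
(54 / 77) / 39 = 18 / 1001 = 0.02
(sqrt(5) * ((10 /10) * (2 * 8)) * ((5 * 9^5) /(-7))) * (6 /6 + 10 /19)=-136993680 * sqrt(5) /133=-2303211.89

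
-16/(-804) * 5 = 20/201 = 0.10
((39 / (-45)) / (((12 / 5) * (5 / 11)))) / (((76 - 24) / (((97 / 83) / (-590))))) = 1067 / 35258400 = 0.00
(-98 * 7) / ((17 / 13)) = -8918 / 17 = -524.59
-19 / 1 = -19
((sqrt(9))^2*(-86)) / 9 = -86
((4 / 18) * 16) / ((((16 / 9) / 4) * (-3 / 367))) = -2936 / 3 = -978.67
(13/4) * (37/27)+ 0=481/108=4.45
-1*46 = -46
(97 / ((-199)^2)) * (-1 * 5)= -485 / 39601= -0.01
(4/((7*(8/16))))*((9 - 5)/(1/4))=128/7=18.29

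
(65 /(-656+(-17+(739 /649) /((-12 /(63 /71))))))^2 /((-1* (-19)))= 143533338691600 /292427669971024411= 0.00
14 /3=4.67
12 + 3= 15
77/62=1.24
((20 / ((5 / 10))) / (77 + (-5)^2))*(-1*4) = -80 / 51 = -1.57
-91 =-91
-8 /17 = -0.47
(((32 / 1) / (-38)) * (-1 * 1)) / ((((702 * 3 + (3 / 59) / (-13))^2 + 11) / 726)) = 1708391256 / 12393687320255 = 0.00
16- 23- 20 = -27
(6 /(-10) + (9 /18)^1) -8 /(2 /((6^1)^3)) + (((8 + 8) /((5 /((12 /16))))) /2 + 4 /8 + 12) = -4252 /5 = -850.40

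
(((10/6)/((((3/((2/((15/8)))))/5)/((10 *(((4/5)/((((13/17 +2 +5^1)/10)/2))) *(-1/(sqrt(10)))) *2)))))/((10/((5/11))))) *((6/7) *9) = -10880 *sqrt(10)/2541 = -13.54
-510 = -510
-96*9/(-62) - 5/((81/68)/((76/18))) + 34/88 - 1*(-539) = 532576019/994356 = 535.60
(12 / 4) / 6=1 / 2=0.50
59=59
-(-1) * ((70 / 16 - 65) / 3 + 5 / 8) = -19.58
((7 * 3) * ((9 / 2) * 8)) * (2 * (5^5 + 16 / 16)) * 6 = 28359072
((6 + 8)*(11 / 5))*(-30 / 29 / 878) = -462 / 12731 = -0.04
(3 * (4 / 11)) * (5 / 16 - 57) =-2721 / 44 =-61.84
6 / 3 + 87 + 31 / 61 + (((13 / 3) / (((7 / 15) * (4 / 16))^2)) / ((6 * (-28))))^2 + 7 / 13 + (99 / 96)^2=9047267724905 / 95534752768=94.70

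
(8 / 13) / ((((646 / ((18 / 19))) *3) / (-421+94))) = -7848 / 79781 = -0.10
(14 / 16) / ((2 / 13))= 91 / 16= 5.69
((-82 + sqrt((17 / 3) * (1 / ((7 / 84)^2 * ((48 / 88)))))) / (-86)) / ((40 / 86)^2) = 1763 / 400 - 43 * sqrt(374) / 400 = 2.33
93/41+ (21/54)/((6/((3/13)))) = 2.28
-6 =-6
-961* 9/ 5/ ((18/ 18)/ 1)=-8649/ 5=-1729.80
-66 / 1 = -66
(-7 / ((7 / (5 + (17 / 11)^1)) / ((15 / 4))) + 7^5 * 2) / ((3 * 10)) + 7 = 185897 / 165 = 1126.65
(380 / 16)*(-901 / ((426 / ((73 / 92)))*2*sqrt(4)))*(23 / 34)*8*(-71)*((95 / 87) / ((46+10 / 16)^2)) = 1.92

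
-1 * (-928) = 928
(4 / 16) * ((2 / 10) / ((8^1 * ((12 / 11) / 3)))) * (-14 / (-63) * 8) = 11 / 360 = 0.03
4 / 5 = 0.80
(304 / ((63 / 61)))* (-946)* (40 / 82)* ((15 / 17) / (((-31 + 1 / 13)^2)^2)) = -3131468025400 / 23891108604237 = -0.13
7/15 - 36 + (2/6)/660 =-14071/396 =-35.53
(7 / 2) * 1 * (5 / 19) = 35 / 38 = 0.92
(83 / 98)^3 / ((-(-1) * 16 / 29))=16581823 / 15059072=1.10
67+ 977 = 1044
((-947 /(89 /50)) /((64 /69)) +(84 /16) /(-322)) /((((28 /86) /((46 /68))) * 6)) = -538550533 /2711296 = -198.63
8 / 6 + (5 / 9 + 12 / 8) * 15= 193 / 6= 32.17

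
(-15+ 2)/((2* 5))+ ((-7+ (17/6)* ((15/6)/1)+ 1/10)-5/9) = -301/180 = -1.67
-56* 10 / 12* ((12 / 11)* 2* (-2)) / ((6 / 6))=2240 / 11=203.64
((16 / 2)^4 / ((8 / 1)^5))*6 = 3 / 4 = 0.75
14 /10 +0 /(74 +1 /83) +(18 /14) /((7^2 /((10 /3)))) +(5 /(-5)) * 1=836 /1715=0.49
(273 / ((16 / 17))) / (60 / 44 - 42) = -7.14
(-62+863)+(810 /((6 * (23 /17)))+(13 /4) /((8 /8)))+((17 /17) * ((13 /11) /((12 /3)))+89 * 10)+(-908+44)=930.33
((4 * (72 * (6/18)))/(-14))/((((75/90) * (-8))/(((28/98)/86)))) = 36/10535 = 0.00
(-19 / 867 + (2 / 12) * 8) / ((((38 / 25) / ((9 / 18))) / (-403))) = -3818425 / 21964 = -173.85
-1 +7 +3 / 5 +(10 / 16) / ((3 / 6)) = 157 / 20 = 7.85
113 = 113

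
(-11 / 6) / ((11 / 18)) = -3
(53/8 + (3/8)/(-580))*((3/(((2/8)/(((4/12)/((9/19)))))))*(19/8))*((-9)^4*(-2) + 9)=-16166955049/9280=-1742128.78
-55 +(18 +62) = 25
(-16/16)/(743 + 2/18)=-9/6688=-0.00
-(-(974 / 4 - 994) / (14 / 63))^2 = -182493081 / 16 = -11405817.56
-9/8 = -1.12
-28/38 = -0.74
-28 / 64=-7 / 16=-0.44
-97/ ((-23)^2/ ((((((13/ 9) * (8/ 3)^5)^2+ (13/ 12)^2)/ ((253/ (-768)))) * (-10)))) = -45062129191300000/ 213379407351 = -211183.12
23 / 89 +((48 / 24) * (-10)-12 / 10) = -20.94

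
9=9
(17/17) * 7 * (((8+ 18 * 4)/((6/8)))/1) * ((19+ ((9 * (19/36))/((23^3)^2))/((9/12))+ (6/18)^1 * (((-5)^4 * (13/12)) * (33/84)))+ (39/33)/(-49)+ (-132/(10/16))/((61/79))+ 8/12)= -2315914677279947764/18773763407091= -123359.11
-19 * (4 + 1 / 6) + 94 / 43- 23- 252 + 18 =-333.98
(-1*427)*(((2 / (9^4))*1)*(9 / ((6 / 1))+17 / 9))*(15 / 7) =-18605 / 19683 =-0.95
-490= -490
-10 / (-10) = 1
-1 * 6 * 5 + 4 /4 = -29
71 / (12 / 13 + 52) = 923 / 688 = 1.34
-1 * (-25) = 25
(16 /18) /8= 1 /9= 0.11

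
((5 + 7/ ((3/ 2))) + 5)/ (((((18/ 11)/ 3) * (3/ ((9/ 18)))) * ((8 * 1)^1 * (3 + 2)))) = 121/ 1080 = 0.11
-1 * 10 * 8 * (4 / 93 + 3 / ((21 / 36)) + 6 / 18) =-287440 / 651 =-441.54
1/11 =0.09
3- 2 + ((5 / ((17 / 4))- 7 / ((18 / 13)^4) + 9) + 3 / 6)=17438977 / 1784592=9.77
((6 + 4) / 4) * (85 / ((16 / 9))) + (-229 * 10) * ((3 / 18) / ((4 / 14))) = -116765 / 96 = -1216.30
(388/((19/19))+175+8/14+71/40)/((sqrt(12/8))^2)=158297/420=376.90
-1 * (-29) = 29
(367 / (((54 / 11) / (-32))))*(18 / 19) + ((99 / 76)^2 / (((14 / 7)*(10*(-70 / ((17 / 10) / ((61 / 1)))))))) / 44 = -134152933421441 / 59192448000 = -2266.39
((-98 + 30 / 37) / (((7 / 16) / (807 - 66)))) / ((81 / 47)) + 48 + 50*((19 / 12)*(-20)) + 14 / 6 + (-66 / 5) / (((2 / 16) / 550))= -1084809133 / 6993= -155127.86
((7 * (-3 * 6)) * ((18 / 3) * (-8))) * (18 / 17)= 108864 / 17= 6403.76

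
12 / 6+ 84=86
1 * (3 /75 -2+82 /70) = -138 /175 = -0.79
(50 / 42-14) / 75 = -269 / 1575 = -0.17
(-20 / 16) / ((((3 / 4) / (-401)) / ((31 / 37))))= 62155 / 111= 559.95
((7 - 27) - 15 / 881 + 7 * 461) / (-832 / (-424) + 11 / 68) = 10182568608 / 6744055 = 1509.86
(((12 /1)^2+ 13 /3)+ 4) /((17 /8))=3656 /51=71.69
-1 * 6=-6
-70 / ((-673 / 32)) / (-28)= -0.12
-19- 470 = -489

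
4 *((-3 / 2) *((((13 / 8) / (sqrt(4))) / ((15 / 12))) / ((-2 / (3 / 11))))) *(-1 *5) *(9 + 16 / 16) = -26.59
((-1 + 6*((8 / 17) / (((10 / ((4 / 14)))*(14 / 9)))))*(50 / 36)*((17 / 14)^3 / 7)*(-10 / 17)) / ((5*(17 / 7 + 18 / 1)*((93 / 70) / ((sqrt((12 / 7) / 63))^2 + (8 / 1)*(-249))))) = -2.91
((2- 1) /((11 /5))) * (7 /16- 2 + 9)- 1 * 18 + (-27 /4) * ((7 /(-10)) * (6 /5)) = -39377 /4400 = -8.95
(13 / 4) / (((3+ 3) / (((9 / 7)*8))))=39 / 7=5.57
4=4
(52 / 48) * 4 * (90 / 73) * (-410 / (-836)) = 39975 / 15257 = 2.62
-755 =-755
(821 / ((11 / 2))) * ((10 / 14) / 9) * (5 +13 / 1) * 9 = 1919.22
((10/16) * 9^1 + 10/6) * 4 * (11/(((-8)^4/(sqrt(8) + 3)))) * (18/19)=5775 * sqrt(2)/38912 + 17325/77824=0.43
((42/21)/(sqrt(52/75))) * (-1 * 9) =-45 * sqrt(39)/13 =-21.62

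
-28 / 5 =-5.60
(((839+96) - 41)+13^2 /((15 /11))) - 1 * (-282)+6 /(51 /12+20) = 1891763 /1455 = 1300.18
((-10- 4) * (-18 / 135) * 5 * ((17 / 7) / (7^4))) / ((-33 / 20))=-1360 / 237699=-0.01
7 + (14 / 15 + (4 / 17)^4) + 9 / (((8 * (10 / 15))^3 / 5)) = 42248038769 / 5131530240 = 8.23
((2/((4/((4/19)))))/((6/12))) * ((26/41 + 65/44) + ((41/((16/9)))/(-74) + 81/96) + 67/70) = 33647127/44387420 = 0.76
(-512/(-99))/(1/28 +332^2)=14336/305541027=0.00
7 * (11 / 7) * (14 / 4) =38.50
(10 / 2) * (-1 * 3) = -15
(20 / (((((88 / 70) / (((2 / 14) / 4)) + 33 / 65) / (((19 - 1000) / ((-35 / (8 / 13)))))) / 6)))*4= 3767040 / 16247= 231.86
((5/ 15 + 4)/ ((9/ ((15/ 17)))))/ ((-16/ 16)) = -65/ 153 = -0.42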